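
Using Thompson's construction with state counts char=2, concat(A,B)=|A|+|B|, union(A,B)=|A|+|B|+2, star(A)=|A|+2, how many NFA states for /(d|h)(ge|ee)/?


Syntax tree has 6 char leaf(s), 2 union(s), 0 star(s)
chars contribute 6×2 = 12; each union adds +2; each star adds +2
Total: 12 + 4 + 0 = 16 states


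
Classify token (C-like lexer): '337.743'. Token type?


Pattern: digits with a decimal point
Type: FLOAT_LITERAL


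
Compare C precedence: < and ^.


'<' is relational (level 7); '^' is bitwise XOR (level 4)
Higher level binds tighter
'<' has higher precedence than '^'


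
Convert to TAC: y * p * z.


Break into single-operator statements:
t1 = y * p
t2 = t1 * z


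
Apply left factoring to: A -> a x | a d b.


Common prefix: 'a'
Factored: A -> a A', A' -> x | d b


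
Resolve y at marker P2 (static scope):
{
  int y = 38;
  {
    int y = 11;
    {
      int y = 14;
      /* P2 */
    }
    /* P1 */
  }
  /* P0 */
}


y declared in the same block as P2
y = 14


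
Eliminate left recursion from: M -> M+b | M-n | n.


Left-recursive alternatives: M+b, M-n; non-recursive: n
Introduce M': M -> nM', M' -> +bM' | -nM' | ε


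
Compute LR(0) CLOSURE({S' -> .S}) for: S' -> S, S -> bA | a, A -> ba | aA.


Start: S' -> .S
For each item with dot before a nonterminal B, add B -> .γ for every B-production
Closure: [S' -> .S, S -> .bA, S -> .a]


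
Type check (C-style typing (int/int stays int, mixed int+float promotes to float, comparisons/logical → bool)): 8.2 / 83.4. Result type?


Operand types: float / float
Rule: mixed int/float promotes to float; int/int stays int
Result type: float


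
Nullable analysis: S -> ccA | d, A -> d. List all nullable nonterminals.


A nonterminal is nullable iff some alternative derives ε (directly, or every symbol in it is nullable)
Nullable: {}


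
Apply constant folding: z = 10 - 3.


10 - 3 = 7 at compile time
Optimized: z = 7


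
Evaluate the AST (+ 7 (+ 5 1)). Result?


Evaluate inner: (+ 5 1) = 6
Evaluate root: (+ 7 6) = 13
Result: 13


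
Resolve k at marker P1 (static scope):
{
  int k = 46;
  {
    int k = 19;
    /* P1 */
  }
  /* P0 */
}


k declared in the same block as P1
k = 19


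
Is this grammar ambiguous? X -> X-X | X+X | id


'id-id+id' has two parse trees (no precedence encoded between - and +)
Ambiguous


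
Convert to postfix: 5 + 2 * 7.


* has higher precedence, evaluate 2*7 first
Postfix: 5 2 7 * +


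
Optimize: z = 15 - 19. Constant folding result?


15 - 19 = -4 at compile time
Optimized: z = -4


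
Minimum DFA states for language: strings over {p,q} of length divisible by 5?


Track length mod 5: states 0..4, accept at 0
Minimal DFA: 5 states


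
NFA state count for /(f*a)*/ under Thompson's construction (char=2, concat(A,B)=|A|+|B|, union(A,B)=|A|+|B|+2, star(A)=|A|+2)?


Syntax tree has 2 char leaf(s), 0 union(s), 2 star(s)
chars contribute 2×2 = 4; each union adds +2; each star adds +2
Total: 4 + 0 + 4 = 8 states


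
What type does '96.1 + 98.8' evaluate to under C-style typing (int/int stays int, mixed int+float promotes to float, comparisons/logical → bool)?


Operand types: float + float
Rule: mixed int/float promotes to float; int/int stays int
Result type: float


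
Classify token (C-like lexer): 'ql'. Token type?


Pattern: letter/underscore followed by alphanumerics, not a keyword
Type: IDENTIFIER


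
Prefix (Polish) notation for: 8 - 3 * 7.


'*' binds tighter: tree is (- 8 (* 3 7))
Prefix: - 8 * 3 7


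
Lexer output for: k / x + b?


Scan left to right, longest-match per lexeme
Tokens: ID(k), OP(/), ID(x), OP(+), ID(b)


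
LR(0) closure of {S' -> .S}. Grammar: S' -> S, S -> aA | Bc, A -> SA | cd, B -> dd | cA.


Start: S' -> .S
For each item with dot before a nonterminal B, add B -> .γ for every B-production
Closure: [S' -> .S, S -> .aA, S -> .Bc, B -> .dd, B -> .cA]


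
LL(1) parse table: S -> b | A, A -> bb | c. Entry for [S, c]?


For [S, c]: 'c' ∈ FIRST(A)
Entry: S -> A


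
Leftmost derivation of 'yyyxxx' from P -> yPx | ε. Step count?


Derivation: P => yPx => yyPxx => yyyPxxx => yyyxxx
Steps: 4


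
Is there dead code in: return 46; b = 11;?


statement follows a return and is unreachable
Dead: 'b = 11'


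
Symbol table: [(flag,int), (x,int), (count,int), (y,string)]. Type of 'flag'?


Lookup 'flag' → type int


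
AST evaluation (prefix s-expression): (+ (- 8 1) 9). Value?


Evaluate inner: (- 8 1) = 7
Evaluate root: (+ 7 9) = 16
Result: 16


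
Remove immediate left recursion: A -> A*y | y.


Left-recursive alternatives: A*y; non-recursive: y
Introduce A': A -> yA', A' -> *yA' | ε


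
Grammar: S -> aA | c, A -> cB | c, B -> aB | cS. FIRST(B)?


Per alternative of B: FIRST(aB) = {a}; FIRST(cS) = {c}
FIRST(B) = {a, c}


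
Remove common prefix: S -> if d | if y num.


Common prefix: 'if'
Factored: S -> if S', S' -> d | y num


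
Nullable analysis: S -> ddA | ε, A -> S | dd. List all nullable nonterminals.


A nonterminal is nullable iff some alternative derives ε (directly, or every symbol in it is nullable)
Nullable: {A, S}


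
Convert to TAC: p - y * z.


Break into single-operator statements:
t1 = y * z
t2 = p - t1


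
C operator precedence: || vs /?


'/' is multiplicative (level 10); '||' is logical OR (level 1)
Higher level binds tighter
'/' has higher precedence than '||'


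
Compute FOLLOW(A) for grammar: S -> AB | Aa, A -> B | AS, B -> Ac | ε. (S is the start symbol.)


$ ∈ FOLLOW(S). For each A -> αBβ: add FIRST(β)\{ε} to FOLLOW(B); if β nullable, add FOLLOW(A).
FOLLOW(A) = {$, a, c}


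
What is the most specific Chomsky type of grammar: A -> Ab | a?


Left-linear: every RHS is a terminal or one nonterminal followed by a terminal
Classification: Type 3 (Regular)


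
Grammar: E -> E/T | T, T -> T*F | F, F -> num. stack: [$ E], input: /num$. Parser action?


shift '/' to continue E -> E/T
Action: shift


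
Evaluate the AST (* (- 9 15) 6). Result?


Evaluate inner: (- 9 15) = -6
Evaluate root: (* -6 6) = -36
Result: -36


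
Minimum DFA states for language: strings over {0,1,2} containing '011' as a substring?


KMP-style automaton: 3 progress states + 1 absorbing accept = 4
Minimal DFA: 4 states


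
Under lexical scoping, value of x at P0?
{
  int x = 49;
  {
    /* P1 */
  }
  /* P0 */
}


x declared in the same block as P0
x = 49


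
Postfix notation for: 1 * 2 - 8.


Left to right (same or higher precedence on left)
Postfix: 1 2 * 8 -


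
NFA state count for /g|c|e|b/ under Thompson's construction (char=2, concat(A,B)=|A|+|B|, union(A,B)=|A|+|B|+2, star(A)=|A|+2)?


Syntax tree has 4 char leaf(s), 3 union(s), 0 star(s)
chars contribute 4×2 = 8; each union adds +2; each star adds +2
Total: 8 + 6 + 0 = 14 states


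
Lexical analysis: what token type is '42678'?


Pattern: digits only
Type: INTEGER_LITERAL


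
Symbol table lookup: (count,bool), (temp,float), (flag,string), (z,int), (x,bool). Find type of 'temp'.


Lookup 'temp' → type float


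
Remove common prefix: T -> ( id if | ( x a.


Common prefix: '('
Factored: T -> ( T', T' -> id if | x a


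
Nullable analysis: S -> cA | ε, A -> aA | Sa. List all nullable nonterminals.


A nonterminal is nullable iff some alternative derives ε (directly, or every symbol in it is nullable)
Nullable: {S}


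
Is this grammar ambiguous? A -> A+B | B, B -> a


precedence layered via separate nonterminal B: deterministic
Unambiguous


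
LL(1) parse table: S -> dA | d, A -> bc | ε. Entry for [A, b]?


For [A, b]: 'b' ∈ FIRST(bc)
Entry: A -> bc


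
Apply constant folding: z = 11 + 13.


11 + 13 = 24 at compile time
Optimized: z = 24


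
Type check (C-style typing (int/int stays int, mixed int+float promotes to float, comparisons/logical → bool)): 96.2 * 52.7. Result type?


Operand types: float * float
Rule: mixed int/float promotes to float; int/int stays int
Result type: float


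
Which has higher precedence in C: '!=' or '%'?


'%' is multiplicative (level 10); '!=' is equality (level 6)
Higher level binds tighter
'%' has higher precedence than '!='


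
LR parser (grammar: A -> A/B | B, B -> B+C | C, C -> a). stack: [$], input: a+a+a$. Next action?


no handle on stack; shift 'a'
Action: shift


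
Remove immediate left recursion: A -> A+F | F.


Left-recursive alternatives: A+F; non-recursive: F
Introduce A': A -> FA', A' -> +FA' | ε


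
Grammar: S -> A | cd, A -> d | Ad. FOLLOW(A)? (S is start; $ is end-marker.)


$ ∈ FOLLOW(S). For each A -> αBβ: add FIRST(β)\{ε} to FOLLOW(B); if β nullable, add FOLLOW(A).
FOLLOW(A) = {$, d}


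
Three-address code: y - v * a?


Break into single-operator statements:
t1 = v * a
t2 = y - t1


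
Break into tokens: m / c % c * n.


Scan left to right, longest-match per lexeme
Tokens: ID(m), OP(/), ID(c), OP(%), ID(c), OP(*), ID(n)


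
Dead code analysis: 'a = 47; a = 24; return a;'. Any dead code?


first assignment to a is overwritten before any read
Dead: 'a = 47'


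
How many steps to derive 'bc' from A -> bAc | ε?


Derivation: A => bAc => bc
Steps: 2


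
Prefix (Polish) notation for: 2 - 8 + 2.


left-to-right (same/higher precedence on left): tree is (+ (- 2 8) 2)
Prefix: + - 2 8 2


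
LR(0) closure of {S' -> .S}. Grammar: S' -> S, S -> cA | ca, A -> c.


Start: S' -> .S
For each item with dot before a nonterminal B, add B -> .γ for every B-production
Closure: [S' -> .S, S -> .cA, S -> .ca]


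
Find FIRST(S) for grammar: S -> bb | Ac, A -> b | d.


Per alternative of S: FIRST(bb) = {b}; FIRST(Ac) = {b, d}
FIRST(S) = {b, d}


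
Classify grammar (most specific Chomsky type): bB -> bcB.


LHS has context (more than one symbol) and |LHS| ≤ |RHS|
Classification: Type 1 (Context-Sensitive)


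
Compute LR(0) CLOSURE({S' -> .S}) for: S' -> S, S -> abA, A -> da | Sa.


Start: S' -> .S
For each item with dot before a nonterminal B, add B -> .γ for every B-production
Closure: [S' -> .S, S -> .abA]


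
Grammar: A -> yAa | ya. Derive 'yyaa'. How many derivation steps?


Derivation: A => yAa => yyaa
Steps: 2


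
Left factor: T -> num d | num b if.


Common prefix: 'num'
Factored: T -> num T', T' -> d | b if


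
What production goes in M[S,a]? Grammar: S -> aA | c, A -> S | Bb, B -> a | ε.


For [S, a]: 'a' ∈ FIRST(aA)
Entry: S -> aA


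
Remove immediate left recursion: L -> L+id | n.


Left-recursive alternatives: L+id; non-recursive: n
Introduce L': L -> nL', L' -> +idL' | ε


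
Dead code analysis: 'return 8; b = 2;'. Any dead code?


statement follows a return and is unreachable
Dead: 'b = 2'


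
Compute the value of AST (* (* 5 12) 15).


Evaluate inner: (* 5 12) = 60
Evaluate root: (* 60 15) = 900
Result: 900


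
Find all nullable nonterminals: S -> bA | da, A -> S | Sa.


A nonterminal is nullable iff some alternative derives ε (directly, or every symbol in it is nullable)
Nullable: {}


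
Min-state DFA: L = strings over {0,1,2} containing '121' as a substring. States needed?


KMP-style automaton: 3 progress states + 1 absorbing accept = 4
Minimal DFA: 4 states


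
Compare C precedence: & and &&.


'&' is bitwise AND (level 5); '&&' is logical AND (level 2)
Higher level binds tighter
'&' has higher precedence than '&&'


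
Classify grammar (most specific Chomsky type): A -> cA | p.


Right-linear: every RHS is a terminal or a terminal followed by one nonterminal
Classification: Type 3 (Regular)


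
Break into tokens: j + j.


Scan left to right, longest-match per lexeme
Tokens: ID(j), OP(+), ID(j)


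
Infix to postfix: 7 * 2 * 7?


Left to right (same or higher precedence on left)
Postfix: 7 2 * 7 *


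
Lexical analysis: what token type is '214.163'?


Pattern: digits with a decimal point
Type: FLOAT_LITERAL


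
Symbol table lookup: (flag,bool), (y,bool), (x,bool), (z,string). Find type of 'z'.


Lookup 'z' → type string


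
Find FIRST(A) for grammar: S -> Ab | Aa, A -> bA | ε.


Per alternative of A: FIRST(bA) = {b}; FIRST(ε) = {ε}
FIRST(A) = {b, ε}


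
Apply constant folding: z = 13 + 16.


13 + 16 = 29 at compile time
Optimized: z = 29


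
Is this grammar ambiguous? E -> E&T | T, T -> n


precedence layered via separate nonterminal T: deterministic
Unambiguous


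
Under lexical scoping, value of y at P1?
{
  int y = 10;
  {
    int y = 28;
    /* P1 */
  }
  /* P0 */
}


y declared in the same block as P1
y = 28


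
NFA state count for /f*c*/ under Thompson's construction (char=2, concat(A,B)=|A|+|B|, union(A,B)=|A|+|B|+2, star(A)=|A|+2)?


Syntax tree has 2 char leaf(s), 0 union(s), 2 star(s)
chars contribute 2×2 = 4; each union adds +2; each star adds +2
Total: 4 + 0 + 4 = 8 states


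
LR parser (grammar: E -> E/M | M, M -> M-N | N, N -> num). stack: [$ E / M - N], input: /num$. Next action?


handle 'M-N' on top
Action: reduce (M -> M-N)


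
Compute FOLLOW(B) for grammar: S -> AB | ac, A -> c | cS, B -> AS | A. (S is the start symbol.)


$ ∈ FOLLOW(S). For each A -> αBβ: add FIRST(β)\{ε} to FOLLOW(B); if β nullable, add FOLLOW(A).
FOLLOW(B) = {$, a, c}


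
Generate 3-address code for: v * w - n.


Break into single-operator statements:
t1 = v * w
t2 = t1 - n


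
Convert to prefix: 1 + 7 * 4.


'*' binds tighter: tree is (+ 1 (* 7 4))
Prefix: + 1 * 7 4


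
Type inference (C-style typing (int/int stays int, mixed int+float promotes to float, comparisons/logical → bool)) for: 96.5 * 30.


Operand types: float * int
Rule: mixed int/float promotes to float; int/int stays int
Result type: float


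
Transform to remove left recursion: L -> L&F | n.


Left-recursive alternatives: L&F; non-recursive: n
Introduce L': L -> nL', L' -> &FL' | ε


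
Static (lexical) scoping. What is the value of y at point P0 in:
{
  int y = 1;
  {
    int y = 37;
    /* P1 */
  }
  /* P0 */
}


y declared in the same block as P0
y = 1


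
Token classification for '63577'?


Pattern: digits only
Type: INTEGER_LITERAL


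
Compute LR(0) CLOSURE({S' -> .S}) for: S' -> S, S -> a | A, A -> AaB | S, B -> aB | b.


Start: S' -> .S
For each item with dot before a nonterminal B, add B -> .γ for every B-production
Closure: [S' -> .S, S -> .a, S -> .A, A -> .AaB, A -> .S]


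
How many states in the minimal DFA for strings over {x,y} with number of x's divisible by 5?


Track (count of x) mod 5: states 0..4, accept at 0
Minimal DFA: 5 states


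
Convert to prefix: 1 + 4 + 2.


left-to-right (same/higher precedence on left): tree is (+ (+ 1 4) 2)
Prefix: + + 1 4 2


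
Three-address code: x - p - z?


Break into single-operator statements:
t1 = x - p
t2 = t1 - z


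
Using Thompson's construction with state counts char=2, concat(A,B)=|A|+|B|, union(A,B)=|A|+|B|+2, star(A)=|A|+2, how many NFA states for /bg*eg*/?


Syntax tree has 4 char leaf(s), 0 union(s), 2 star(s)
chars contribute 4×2 = 8; each union adds +2; each star adds +2
Total: 8 + 0 + 4 = 12 states


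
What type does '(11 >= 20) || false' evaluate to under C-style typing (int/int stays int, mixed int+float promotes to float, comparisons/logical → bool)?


Operand types: bool || bool
Rule: logical operators take bool operands and yield bool
Result type: bool


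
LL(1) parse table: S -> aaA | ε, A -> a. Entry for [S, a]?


For [S, a]: 'a' ∈ FIRST(aaA)
Entry: S -> aaA


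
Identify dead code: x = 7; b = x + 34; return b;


x is read by b's definition; b is returned
No dead code


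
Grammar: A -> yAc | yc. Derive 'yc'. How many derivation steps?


Derivation: A => yc
Steps: 1


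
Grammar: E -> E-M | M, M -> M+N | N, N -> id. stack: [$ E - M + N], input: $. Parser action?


handle 'M+N' on top
Action: reduce (M -> M+N)


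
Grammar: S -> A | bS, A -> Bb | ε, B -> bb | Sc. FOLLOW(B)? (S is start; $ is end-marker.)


$ ∈ FOLLOW(S). For each A -> αBβ: add FIRST(β)\{ε} to FOLLOW(B); if β nullable, add FOLLOW(A).
FOLLOW(B) = {b}


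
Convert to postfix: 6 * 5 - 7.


Left to right (same or higher precedence on left)
Postfix: 6 5 * 7 -


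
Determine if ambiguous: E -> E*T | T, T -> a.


precedence layered via separate nonterminal T: deterministic
Unambiguous


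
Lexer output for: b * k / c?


Scan left to right, longest-match per lexeme
Tokens: ID(b), OP(*), ID(k), OP(/), ID(c)


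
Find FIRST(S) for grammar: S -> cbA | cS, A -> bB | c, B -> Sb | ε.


Per alternative of S: FIRST(cbA) = {c}; FIRST(cS) = {c}
FIRST(S) = {c}


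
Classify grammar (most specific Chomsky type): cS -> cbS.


LHS has context (more than one symbol) and |LHS| ≤ |RHS|
Classification: Type 1 (Context-Sensitive)


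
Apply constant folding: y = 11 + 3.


11 + 3 = 14 at compile time
Optimized: y = 14


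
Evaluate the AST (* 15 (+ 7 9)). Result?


Evaluate inner: (+ 7 9) = 16
Evaluate root: (* 15 16) = 240
Result: 240


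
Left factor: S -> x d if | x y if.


Common prefix: 'x'
Factored: S -> x S', S' -> d if | y if


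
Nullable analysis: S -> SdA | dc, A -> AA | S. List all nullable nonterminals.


A nonterminal is nullable iff some alternative derives ε (directly, or every symbol in it is nullable)
Nullable: {}


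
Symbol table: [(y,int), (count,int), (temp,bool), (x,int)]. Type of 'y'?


Lookup 'y' → type int


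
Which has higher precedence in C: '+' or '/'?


'/' is multiplicative (level 10); '+' is additive (level 9)
Higher level binds tighter
'/' has higher precedence than '+'


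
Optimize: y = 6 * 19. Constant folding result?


6 * 19 = 114 at compile time
Optimized: y = 114


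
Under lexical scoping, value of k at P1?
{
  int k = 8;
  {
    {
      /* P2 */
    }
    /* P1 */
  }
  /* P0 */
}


P1's block does not declare k; resolves to the enclosing declaration at depth 0
k = 8


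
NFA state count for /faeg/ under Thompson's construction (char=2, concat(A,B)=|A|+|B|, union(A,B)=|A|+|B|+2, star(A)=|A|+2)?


Syntax tree has 4 char leaf(s), 0 union(s), 0 star(s)
chars contribute 4×2 = 8; each union adds +2; each star adds +2
Total: 8 + 0 + 0 = 8 states


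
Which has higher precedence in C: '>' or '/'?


'/' is multiplicative (level 10); '>' is relational (level 7)
Higher level binds tighter
'/' has higher precedence than '>'


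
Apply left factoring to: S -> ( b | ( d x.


Common prefix: '('
Factored: S -> ( S', S' -> b | d x


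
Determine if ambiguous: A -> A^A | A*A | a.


'a^a*a' has two parse trees (no precedence encoded between ^ and *)
Ambiguous


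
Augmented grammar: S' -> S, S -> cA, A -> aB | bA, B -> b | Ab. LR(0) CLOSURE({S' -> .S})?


Start: S' -> .S
For each item with dot before a nonterminal B, add B -> .γ for every B-production
Closure: [S' -> .S, S -> .cA]


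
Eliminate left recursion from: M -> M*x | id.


Left-recursive alternatives: M*x; non-recursive: id
Introduce M': M -> idM', M' -> *xM' | ε


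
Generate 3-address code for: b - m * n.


Break into single-operator statements:
t1 = m * n
t2 = b - t1


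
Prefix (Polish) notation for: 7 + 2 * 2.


'*' binds tighter: tree is (+ 7 (* 2 2))
Prefix: + 7 * 2 2


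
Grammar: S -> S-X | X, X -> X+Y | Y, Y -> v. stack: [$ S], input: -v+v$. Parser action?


shift '-' to continue S -> S-X
Action: shift


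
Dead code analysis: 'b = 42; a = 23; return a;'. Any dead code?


b is assigned but never read
Dead: 'b = 42'


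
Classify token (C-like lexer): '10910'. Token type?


Pattern: digits only
Type: INTEGER_LITERAL


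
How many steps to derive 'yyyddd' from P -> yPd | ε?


Derivation: P => yPd => yyPdd => yyyPddd => yyyddd
Steps: 4


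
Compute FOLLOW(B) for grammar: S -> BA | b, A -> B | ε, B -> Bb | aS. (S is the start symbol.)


$ ∈ FOLLOW(S). For each A -> αBβ: add FIRST(β)\{ε} to FOLLOW(B); if β nullable, add FOLLOW(A).
FOLLOW(B) = {$, a, b}


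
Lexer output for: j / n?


Scan left to right, longest-match per lexeme
Tokens: ID(j), OP(/), ID(n)


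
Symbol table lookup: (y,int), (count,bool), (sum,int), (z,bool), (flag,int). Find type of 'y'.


Lookup 'y' → type int


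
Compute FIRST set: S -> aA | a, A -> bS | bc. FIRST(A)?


Per alternative of A: FIRST(bS) = {b}; FIRST(bc) = {b}
FIRST(A) = {b}


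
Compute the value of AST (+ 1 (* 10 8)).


Evaluate inner: (* 10 8) = 80
Evaluate root: (+ 1 80) = 81
Result: 81


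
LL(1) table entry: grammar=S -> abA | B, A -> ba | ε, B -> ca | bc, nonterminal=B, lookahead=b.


For [B, b]: 'b' ∈ FIRST(bc)
Entry: B -> bc


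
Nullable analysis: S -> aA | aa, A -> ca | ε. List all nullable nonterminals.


A nonterminal is nullable iff some alternative derives ε (directly, or every symbol in it is nullable)
Nullable: {A}


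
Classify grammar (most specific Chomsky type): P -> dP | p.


Right-linear: every RHS is a terminal or a terminal followed by one nonterminal
Classification: Type 3 (Regular)


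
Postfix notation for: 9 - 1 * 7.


* has higher precedence, evaluate 1*7 first
Postfix: 9 1 7 * -


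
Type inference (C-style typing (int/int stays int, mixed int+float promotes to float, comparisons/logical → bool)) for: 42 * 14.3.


Operand types: int * float
Rule: mixed int/float promotes to float; int/int stays int
Result type: float


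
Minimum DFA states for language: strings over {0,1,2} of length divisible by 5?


Track length mod 5: states 0..4, accept at 0
Minimal DFA: 5 states


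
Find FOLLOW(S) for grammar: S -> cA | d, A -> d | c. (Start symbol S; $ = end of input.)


$ ∈ FOLLOW(S). For each A -> αBβ: add FIRST(β)\{ε} to FOLLOW(B); if β nullable, add FOLLOW(A).
FOLLOW(S) = {$}


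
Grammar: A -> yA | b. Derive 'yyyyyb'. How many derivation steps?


Derivation: A => yA => yyA => yyyA => yyyyA => yyyyyA => yyyyyb
Steps: 6


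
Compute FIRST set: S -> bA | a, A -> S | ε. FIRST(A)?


Per alternative of A: FIRST(S) = {a, b}; FIRST(ε) = {ε}
FIRST(A) = {a, b, ε}


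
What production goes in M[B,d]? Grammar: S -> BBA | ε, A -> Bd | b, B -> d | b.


For [B, d]: 'd' ∈ FIRST(d)
Entry: B -> d


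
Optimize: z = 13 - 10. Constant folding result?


13 - 10 = 3 at compile time
Optimized: z = 3


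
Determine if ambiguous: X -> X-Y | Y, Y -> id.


precedence layered via separate nonterminal Y: deterministic
Unambiguous


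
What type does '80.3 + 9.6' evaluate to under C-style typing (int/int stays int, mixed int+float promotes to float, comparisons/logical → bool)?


Operand types: float + float
Rule: mixed int/float promotes to float; int/int stays int
Result type: float


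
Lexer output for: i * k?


Scan left to right, longest-match per lexeme
Tokens: ID(i), OP(*), ID(k)


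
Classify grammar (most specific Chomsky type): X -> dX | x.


Right-linear: every RHS is a terminal or a terminal followed by one nonterminal
Classification: Type 3 (Regular)


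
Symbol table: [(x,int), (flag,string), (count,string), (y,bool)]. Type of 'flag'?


Lookup 'flag' → type string


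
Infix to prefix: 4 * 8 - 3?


left-to-right (same/higher precedence on left): tree is (- (* 4 8) 3)
Prefix: - * 4 8 3


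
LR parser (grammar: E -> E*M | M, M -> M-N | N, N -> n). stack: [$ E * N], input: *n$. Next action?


'N' (not preceded by M-) is the handle for M -> N
Action: reduce (M -> N)


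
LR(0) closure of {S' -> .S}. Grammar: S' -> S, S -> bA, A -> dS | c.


Start: S' -> .S
For each item with dot before a nonterminal B, add B -> .γ for every B-production
Closure: [S' -> .S, S -> .bA]


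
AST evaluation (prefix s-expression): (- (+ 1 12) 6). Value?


Evaluate inner: (+ 1 12) = 13
Evaluate root: (- 13 6) = 7
Result: 7


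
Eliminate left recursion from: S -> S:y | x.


Left-recursive alternatives: S:y; non-recursive: x
Introduce S': S -> xS', S' -> :yS' | ε


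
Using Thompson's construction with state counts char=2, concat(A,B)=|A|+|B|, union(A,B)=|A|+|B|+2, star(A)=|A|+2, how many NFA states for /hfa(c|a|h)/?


Syntax tree has 6 char leaf(s), 2 union(s), 0 star(s)
chars contribute 6×2 = 12; each union adds +2; each star adds +2
Total: 12 + 4 + 0 = 16 states


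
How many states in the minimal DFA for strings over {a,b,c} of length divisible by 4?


Track length mod 4: states 0..3, accept at 0
Minimal DFA: 4 states


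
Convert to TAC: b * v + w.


Break into single-operator statements:
t1 = b * v
t2 = t1 + w


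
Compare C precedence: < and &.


'<' is relational (level 7); '&' is bitwise AND (level 5)
Higher level binds tighter
'<' has higher precedence than '&'


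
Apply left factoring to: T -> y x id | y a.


Common prefix: 'y'
Factored: T -> y T', T' -> x id | a


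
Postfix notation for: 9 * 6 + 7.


Left to right (same or higher precedence on left)
Postfix: 9 6 * 7 +


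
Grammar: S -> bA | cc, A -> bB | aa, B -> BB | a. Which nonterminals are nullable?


A nonterminal is nullable iff some alternative derives ε (directly, or every symbol in it is nullable)
Nullable: {}


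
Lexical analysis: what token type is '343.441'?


Pattern: digits with a decimal point
Type: FLOAT_LITERAL


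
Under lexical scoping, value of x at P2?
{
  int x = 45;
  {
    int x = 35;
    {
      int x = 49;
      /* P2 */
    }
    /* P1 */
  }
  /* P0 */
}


x declared in the same block as P2
x = 49


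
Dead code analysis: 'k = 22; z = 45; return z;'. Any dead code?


k is assigned but never read
Dead: 'k = 22'


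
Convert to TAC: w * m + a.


Break into single-operator statements:
t1 = w * m
t2 = t1 + a


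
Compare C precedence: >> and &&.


'>>' is shift (level 8); '&&' is logical AND (level 2)
Higher level binds tighter
'>>' has higher precedence than '&&'


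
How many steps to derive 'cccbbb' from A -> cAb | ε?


Derivation: A => cAb => ccAbb => cccAbbb => cccbbb
Steps: 4


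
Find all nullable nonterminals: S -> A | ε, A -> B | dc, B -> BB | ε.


A nonterminal is nullable iff some alternative derives ε (directly, or every symbol in it is nullable)
Nullable: {A, B, S}


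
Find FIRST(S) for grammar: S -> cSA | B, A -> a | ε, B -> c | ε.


Per alternative of S: FIRST(cSA) = {c}; FIRST(B) = {c, ε}
FIRST(S) = {c, ε}


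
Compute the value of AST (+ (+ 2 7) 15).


Evaluate inner: (+ 2 7) = 9
Evaluate root: (+ 9 15) = 24
Result: 24


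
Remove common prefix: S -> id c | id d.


Common prefix: 'id'
Factored: S -> id S', S' -> c | d


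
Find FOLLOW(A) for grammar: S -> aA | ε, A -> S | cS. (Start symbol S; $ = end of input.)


$ ∈ FOLLOW(S). For each A -> αBβ: add FIRST(β)\{ε} to FOLLOW(B); if β nullable, add FOLLOW(A).
FOLLOW(A) = {$}


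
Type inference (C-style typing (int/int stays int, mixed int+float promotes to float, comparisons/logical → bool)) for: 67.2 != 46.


Operand types: float != int
Rule: comparison yields bool
Result type: bool


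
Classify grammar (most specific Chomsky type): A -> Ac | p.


Left-linear: every RHS is a terminal or one nonterminal followed by a terminal
Classification: Type 3 (Regular)


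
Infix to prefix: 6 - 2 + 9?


left-to-right (same/higher precedence on left): tree is (+ (- 6 2) 9)
Prefix: + - 6 2 9


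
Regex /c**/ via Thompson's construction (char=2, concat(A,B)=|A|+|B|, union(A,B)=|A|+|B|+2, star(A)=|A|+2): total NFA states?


Syntax tree has 1 char leaf(s), 0 union(s), 2 star(s)
chars contribute 1×2 = 2; each union adds +2; each star adds +2
Total: 2 + 0 + 4 = 6 states


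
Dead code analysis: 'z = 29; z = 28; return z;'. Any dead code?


first assignment to z is overwritten before any read
Dead: 'z = 29'


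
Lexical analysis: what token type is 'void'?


Pattern: reserved word
Type: KEYWORD


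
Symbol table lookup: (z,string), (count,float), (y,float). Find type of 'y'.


Lookup 'y' → type float


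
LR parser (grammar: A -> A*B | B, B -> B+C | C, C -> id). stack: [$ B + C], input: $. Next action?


handle 'B+C' on top
Action: reduce (B -> B+C)


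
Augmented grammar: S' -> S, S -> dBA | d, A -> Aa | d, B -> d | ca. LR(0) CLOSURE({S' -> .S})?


Start: S' -> .S
For each item with dot before a nonterminal B, add B -> .γ for every B-production
Closure: [S' -> .S, S -> .dBA, S -> .d]


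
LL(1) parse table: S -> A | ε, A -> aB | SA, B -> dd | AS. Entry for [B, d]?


For [B, d]: 'd' ∈ FIRST(dd)
Entry: B -> dd


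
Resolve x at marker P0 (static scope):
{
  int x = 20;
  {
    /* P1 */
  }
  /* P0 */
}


x declared in the same block as P0
x = 20


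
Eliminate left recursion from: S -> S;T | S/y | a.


Left-recursive alternatives: S;T, S/y; non-recursive: a
Introduce S': S -> aS', S' -> ;TS' | /yS' | ε


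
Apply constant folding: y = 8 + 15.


8 + 15 = 23 at compile time
Optimized: y = 23


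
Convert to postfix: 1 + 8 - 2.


Left to right (same or higher precedence on left)
Postfix: 1 8 + 2 -


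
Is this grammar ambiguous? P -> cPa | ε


balanced c^n…a^n: each string has a unique parse
Unambiguous


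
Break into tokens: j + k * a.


Scan left to right, longest-match per lexeme
Tokens: ID(j), OP(+), ID(k), OP(*), ID(a)


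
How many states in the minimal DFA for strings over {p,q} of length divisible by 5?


Track length mod 5: states 0..4, accept at 0
Minimal DFA: 5 states


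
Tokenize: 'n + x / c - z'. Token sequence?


Scan left to right, longest-match per lexeme
Tokens: ID(n), OP(+), ID(x), OP(/), ID(c), OP(-), ID(z)


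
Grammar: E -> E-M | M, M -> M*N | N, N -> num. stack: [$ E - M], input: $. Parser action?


handle 'E-M' on top; lookahead ∈ FOLLOW(E) = {-, $}
Action: reduce (E -> E-M)


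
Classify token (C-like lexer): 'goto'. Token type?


Pattern: reserved word
Type: KEYWORD


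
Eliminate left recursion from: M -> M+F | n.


Left-recursive alternatives: M+F; non-recursive: n
Introduce M': M -> nM', M' -> +FM' | ε


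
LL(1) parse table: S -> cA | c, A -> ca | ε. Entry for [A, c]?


For [A, c]: 'c' ∈ FIRST(ca)
Entry: A -> ca


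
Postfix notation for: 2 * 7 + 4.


Left to right (same or higher precedence on left)
Postfix: 2 7 * 4 +


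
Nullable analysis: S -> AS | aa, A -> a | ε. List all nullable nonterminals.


A nonterminal is nullable iff some alternative derives ε (directly, or every symbol in it is nullable)
Nullable: {A}


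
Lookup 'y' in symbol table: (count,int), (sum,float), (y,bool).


Lookup 'y' → type bool


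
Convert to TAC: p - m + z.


Break into single-operator statements:
t1 = p - m
t2 = t1 + z


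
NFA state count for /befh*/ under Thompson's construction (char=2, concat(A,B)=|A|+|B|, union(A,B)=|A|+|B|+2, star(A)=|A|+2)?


Syntax tree has 4 char leaf(s), 0 union(s), 1 star(s)
chars contribute 4×2 = 8; each union adds +2; each star adds +2
Total: 8 + 0 + 2 = 10 states


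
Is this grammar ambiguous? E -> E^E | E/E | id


'id^id/id' has two parse trees (no precedence encoded between ^ and /)
Ambiguous


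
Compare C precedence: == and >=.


'>=' is relational (level 7); '==' is equality (level 6)
Higher level binds tighter
'>=' has higher precedence than '=='


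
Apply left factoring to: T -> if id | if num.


Common prefix: 'if'
Factored: T -> if T', T' -> id | num


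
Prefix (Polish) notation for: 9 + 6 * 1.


'*' binds tighter: tree is (+ 9 (* 6 1))
Prefix: + 9 * 6 1


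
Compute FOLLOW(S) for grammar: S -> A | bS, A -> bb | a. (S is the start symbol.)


$ ∈ FOLLOW(S). For each A -> αBβ: add FIRST(β)\{ε} to FOLLOW(B); if β nullable, add FOLLOW(A).
FOLLOW(S) = {$}


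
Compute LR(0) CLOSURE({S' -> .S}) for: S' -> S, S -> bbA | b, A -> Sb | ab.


Start: S' -> .S
For each item with dot before a nonterminal B, add B -> .γ for every B-production
Closure: [S' -> .S, S -> .bbA, S -> .b]


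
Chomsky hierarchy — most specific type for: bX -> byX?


LHS has context (more than one symbol) and |LHS| ≤ |RHS|
Classification: Type 1 (Context-Sensitive)


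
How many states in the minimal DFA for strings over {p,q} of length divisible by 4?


Track length mod 4: states 0..3, accept at 0
Minimal DFA: 4 states


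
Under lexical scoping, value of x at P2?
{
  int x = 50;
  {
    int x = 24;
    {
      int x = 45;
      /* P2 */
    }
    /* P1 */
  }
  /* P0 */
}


x declared in the same block as P2
x = 45


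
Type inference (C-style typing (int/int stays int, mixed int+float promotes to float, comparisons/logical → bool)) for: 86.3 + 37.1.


Operand types: float + float
Rule: mixed int/float promotes to float; int/int stays int
Result type: float


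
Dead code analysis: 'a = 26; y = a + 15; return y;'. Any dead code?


a is read by y's definition; y is returned
No dead code


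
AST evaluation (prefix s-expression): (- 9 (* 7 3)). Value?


Evaluate inner: (* 7 3) = 21
Evaluate root: (- 9 21) = -12
Result: -12


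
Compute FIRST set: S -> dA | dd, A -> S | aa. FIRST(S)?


Per alternative of S: FIRST(dA) = {d}; FIRST(dd) = {d}
FIRST(S) = {d}


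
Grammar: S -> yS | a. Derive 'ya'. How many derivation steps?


Derivation: S => yS => ya
Steps: 2


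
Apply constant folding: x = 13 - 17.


13 - 17 = -4 at compile time
Optimized: x = -4


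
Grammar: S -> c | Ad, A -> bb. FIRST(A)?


Per alternative of A: FIRST(bb) = {b}
FIRST(A) = {b}


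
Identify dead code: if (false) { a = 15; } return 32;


condition is constant false, so the whole block is unreachable
Dead: 'if (false) { a = 15; }'


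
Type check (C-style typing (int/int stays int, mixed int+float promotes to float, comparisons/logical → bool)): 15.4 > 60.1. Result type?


Operand types: float > float
Rule: comparison yields bool
Result type: bool


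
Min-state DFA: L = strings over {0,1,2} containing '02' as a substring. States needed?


KMP-style automaton: 2 progress states + 1 absorbing accept = 3
Minimal DFA: 3 states


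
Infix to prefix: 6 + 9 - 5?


left-to-right (same/higher precedence on left): tree is (- (+ 6 9) 5)
Prefix: - + 6 9 5


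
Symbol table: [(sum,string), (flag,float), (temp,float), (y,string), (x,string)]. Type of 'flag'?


Lookup 'flag' → type float


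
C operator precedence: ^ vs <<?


'<<' is shift (level 8); '^' is bitwise XOR (level 4)
Higher level binds tighter
'<<' has higher precedence than '^'


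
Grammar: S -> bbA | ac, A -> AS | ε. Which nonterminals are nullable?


A nonterminal is nullable iff some alternative derives ε (directly, or every symbol in it is nullable)
Nullable: {A}


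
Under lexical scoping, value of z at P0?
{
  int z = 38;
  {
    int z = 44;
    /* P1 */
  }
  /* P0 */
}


z declared in the same block as P0
z = 38


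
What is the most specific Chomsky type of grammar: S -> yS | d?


Right-linear: every RHS is a terminal or a terminal followed by one nonterminal
Classification: Type 3 (Regular)


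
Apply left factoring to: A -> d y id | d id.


Common prefix: 'd'
Factored: A -> d A', A' -> y id | id


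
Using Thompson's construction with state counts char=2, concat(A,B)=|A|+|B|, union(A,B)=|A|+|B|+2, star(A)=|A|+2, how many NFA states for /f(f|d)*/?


Syntax tree has 3 char leaf(s), 1 union(s), 1 star(s)
chars contribute 3×2 = 6; each union adds +2; each star adds +2
Total: 6 + 2 + 2 = 10 states


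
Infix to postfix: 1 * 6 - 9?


Left to right (same or higher precedence on left)
Postfix: 1 6 * 9 -


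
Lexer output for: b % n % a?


Scan left to right, longest-match per lexeme
Tokens: ID(b), OP(%), ID(n), OP(%), ID(a)


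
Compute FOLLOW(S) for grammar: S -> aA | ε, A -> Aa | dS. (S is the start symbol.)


$ ∈ FOLLOW(S). For each A -> αBβ: add FIRST(β)\{ε} to FOLLOW(B); if β nullable, add FOLLOW(A).
FOLLOW(S) = {$, a}


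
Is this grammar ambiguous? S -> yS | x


right-linear, alternatives start with distinct terminals 'y' vs 'x': unique leftmost derivation
Unambiguous


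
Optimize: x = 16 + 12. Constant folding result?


16 + 12 = 28 at compile time
Optimized: x = 28


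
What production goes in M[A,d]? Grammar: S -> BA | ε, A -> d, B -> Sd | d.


For [A, d]: 'd' ∈ FIRST(d)
Entry: A -> d


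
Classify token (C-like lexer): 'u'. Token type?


Pattern: letter/underscore followed by alphanumerics, not a keyword
Type: IDENTIFIER


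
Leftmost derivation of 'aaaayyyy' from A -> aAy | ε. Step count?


Derivation: A => aAy => aaAyy => aaaAyyy => aaaaAyyyy => aaaayyyy
Steps: 5


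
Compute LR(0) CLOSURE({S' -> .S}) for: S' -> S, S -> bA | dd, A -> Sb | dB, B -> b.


Start: S' -> .S
For each item with dot before a nonterminal B, add B -> .γ for every B-production
Closure: [S' -> .S, S -> .bA, S -> .dd]


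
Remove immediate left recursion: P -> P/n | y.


Left-recursive alternatives: P/n; non-recursive: y
Introduce P': P -> yP', P' -> /nP' | ε


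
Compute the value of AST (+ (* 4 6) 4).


Evaluate inner: (* 4 6) = 24
Evaluate root: (+ 24 4) = 28
Result: 28


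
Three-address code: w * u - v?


Break into single-operator statements:
t1 = w * u
t2 = t1 - v


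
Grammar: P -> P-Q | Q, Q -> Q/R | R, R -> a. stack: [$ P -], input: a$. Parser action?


no handle ('P-' is not any RHS); shift 'a'
Action: shift


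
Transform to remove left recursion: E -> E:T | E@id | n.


Left-recursive alternatives: E:T, E@id; non-recursive: n
Introduce E': E -> nE', E' -> :TE' | @idE' | ε


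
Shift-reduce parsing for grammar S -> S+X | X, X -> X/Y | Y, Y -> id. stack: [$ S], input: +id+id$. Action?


shift '+' to continue S -> S+X
Action: shift


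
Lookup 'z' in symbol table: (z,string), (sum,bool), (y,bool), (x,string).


Lookup 'z' → type string


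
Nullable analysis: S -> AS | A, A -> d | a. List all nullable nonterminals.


A nonterminal is nullable iff some alternative derives ε (directly, or every symbol in it is nullable)
Nullable: {}


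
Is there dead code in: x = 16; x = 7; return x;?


first assignment to x is overwritten before any read
Dead: 'x = 16'


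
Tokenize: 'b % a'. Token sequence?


Scan left to right, longest-match per lexeme
Tokens: ID(b), OP(%), ID(a)


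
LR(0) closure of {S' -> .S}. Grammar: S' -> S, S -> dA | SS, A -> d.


Start: S' -> .S
For each item with dot before a nonterminal B, add B -> .γ for every B-production
Closure: [S' -> .S, S -> .dA, S -> .SS]


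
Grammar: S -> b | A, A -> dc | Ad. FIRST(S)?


Per alternative of S: FIRST(b) = {b}; FIRST(A) = {d}
FIRST(S) = {b, d}


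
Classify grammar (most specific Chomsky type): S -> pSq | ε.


Single nonterminal LHS, but p^n q^n is not regular
Classification: Type 2 (Context-Free)


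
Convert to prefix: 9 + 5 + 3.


left-to-right (same/higher precedence on left): tree is (+ (+ 9 5) 3)
Prefix: + + 9 5 3


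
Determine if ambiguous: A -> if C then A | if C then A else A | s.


dangling else: 'if C then if C then s else s' parses two ways
Ambiguous
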